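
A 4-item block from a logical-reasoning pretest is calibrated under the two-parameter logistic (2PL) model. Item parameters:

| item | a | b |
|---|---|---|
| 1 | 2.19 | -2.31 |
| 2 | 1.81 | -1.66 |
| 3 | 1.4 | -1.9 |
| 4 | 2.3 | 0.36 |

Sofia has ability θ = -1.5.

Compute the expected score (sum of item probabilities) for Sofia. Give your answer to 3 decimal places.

2.077

P(θ) = 1 / (1 + exp(−a(θ − b)))
P_1 = 1/(1+e^{-1.7739}) = 0.8549
P_2 = 1/(1+e^{-0.2896}) = 0.5719
P_3 = 1/(1+e^{-0.5600}) = 0.6365
P_4 = 1/(1+e^{4.2780}) = 0.0137
E[score] = 0.8549 + 0.5719 + 0.6365 + 0.0137 = 2.0770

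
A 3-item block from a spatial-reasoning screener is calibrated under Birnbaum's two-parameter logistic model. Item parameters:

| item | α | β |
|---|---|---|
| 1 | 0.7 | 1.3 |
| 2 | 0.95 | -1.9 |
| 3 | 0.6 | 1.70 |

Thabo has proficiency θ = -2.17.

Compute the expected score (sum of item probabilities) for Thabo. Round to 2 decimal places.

0.61

P(θ) = 1 / (1 + exp(−α(θ − β)))
P_1 = 1/(1+e^{2.4290}) = 0.0810
P_2 = 1/(1+e^{0.2565}) = 0.4362
P_3 = 1/(1+e^{2.3220}) = 0.0893
E[score] = 0.0810 + 0.4362 + 0.0893 = 0.6065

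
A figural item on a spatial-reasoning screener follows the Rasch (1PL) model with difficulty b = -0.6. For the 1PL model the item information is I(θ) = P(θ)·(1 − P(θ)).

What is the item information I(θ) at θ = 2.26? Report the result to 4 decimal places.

0.0512

P = 1/(1+e^{-2.8600}) = 0.9458
P(1−P) = 0.9458 × 0.0542 = 0.0512
I = P(1−P) = 0.05123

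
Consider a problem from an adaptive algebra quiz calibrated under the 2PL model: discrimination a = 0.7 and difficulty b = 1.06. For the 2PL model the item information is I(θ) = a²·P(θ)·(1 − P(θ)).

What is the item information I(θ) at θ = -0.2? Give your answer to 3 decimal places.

P = 1/(1+e^{0.8820}) = 0.2928
P(1−P) = 0.2928 × 0.7072 = 0.2071
I = a² × P(1−P) = 0.7² × 0.2071 = 0.10146

0.101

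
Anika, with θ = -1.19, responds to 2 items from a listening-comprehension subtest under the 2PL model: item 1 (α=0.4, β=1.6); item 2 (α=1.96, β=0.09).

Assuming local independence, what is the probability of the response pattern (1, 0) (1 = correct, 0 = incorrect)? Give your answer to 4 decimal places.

0.2282

P(θ) = 1 / (1 + exp(−α(θ − β)))
P_1 = 1/(1+e^{1.1160}) = 0.2468
P_2 = 1/(1+e^{2.5088}) = 0.0752
L = P_1 × (1−P_2) = 0.2468 × 0.9248 = 0.22819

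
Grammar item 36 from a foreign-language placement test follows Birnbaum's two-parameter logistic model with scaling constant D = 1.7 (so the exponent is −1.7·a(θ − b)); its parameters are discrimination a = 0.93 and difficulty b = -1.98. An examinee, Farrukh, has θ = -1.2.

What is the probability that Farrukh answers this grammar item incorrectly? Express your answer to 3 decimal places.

P(θ) = 1 / (1 + exp(−D·a(θ − b)))
Exponent: 1.7 × 0.93 × (-1.2 − (-1.98)) = 1.2332
1/(1 + e^{-1.2332}) = 0.7744
P = 0.7744
P(incorrect) = 1 − 0.7744 = 0.2256

0.226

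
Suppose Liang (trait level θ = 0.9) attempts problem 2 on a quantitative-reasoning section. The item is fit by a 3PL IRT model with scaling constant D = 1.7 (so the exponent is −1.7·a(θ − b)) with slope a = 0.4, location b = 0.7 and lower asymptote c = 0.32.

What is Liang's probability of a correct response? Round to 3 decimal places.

P(θ) = c + (1 − c) · 1 / (1 + exp(−D·a(θ − b)))
Exponent: 1.7 × 0.4 × (0.9 − 0.7) = 0.1360
1/(1 + e^{-0.1360}) = 0.5339
P = 0.32 + 0.68 × 0.5339 = 0.6831

0.683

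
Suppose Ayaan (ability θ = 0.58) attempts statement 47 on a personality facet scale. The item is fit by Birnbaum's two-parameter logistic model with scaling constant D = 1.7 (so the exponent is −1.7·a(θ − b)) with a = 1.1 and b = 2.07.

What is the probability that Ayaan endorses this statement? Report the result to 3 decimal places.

0.058

P(θ) = 1 / (1 + exp(−D·a(θ − b)))
Exponent: 1.7 × 1.1 × (0.58 − 2.07) = -2.7863
1/(1 + e^{2.7863}) = 0.0581
P = 0.0581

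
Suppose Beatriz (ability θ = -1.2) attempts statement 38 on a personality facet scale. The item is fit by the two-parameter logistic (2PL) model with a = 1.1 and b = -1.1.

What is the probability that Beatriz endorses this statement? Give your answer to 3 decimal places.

0.473

P(θ) = 1 / (1 + exp(−a(θ − b)))
Exponent: 1.1 × (-1.2 − (-1.1)) = -0.1100
1/(1 + e^{0.1100}) = 0.4725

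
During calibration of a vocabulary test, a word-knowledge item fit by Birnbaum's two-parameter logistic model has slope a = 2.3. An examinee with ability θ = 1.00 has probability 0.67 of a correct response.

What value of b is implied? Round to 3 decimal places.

P(θ) = 1 / (1 + exp(−a(θ − b)))
logit(0.67) = ln(0.67/0.33) = 0.7082
b = θ − logit/(a) = 1.00 − 0.7082/2.3000 = 0.6921

0.692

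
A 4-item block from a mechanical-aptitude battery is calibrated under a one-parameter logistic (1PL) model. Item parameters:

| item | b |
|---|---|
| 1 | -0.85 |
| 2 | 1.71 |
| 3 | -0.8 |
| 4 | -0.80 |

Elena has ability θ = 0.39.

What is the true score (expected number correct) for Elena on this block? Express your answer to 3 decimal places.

2.520

P(θ) = 1 / (1 + exp(−(θ − b)))
P_1 = 1/(1+e^{-1.2400}) = 0.7756
P_2 = 1/(1+e^{1.3200}) = 0.2108
P_3 = 1/(1+e^{-1.1900}) = 0.7667
P_4 = 1/(1+e^{-1.1900}) = 0.7667
E[score] = 0.7756 + 0.2108 + 0.7667 + 0.7667 = 2.5199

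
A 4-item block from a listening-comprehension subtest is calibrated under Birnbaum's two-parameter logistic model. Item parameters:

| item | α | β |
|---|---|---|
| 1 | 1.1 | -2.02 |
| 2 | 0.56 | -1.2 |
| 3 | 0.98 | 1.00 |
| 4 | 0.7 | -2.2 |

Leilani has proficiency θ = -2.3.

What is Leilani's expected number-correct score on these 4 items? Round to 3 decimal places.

P(θ) = 1 / (1 + exp(−α(θ − β)))
P_1 = 1/(1+e^{0.3080}) = 0.4236
P_2 = 1/(1+e^{0.6160}) = 0.3507
P_3 = 1/(1+e^{3.2340}) = 0.0379
P_4 = 1/(1+e^{0.0700}) = 0.4825
E[score] = 0.4236 + 0.3507 + 0.0379 + 0.4825 = 1.2947

1.295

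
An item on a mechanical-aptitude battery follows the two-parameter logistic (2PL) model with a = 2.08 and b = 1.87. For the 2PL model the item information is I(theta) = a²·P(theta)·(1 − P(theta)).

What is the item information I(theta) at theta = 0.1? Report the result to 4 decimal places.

P = 1/(1+e^{3.6816}) = 0.0246
P(1−P) = 0.0246 × 0.9754 = 0.0240
I = a² × P(1−P) = 2.08² × 0.0240 = 0.10366

0.1037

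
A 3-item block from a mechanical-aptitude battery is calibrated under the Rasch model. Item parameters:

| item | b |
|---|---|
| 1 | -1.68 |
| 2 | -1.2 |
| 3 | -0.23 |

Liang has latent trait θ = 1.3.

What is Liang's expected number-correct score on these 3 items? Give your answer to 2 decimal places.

P(θ) = 1 / (1 + exp(−(θ − b)))
P_1 = 1/(1+e^{-2.9800}) = 0.9517
P_2 = 1/(1+e^{-2.5000}) = 0.9241
P_3 = 1/(1+e^{-1.5300}) = 0.8220
E[score] = 0.9517 + 0.9241 + 0.8220 = 2.6978

2.70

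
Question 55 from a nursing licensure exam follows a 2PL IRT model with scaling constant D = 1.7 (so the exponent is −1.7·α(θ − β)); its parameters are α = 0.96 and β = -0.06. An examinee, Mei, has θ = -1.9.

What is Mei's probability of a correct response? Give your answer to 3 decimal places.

P(θ) = 1 / (1 + exp(−D·α(θ − β)))
Exponent: 1.7 × 0.96 × (-1.9 − (-0.06)) = -3.0029
1/(1 + e^{3.0029}) = 0.0473
P = 0.0473

0.047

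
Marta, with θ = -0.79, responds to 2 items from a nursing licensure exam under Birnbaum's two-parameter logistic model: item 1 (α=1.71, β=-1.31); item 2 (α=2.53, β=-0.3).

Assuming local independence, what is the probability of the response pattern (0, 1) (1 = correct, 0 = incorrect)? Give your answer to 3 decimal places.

0.065

P(θ) = 1 / (1 + exp(−α(θ − β)))
P_1 = 1/(1+e^{-0.8892}) = 0.7087
P_2 = 1/(1+e^{1.2397}) = 0.2245
L = (1−P_1) × P_2 = 0.2913 × 0.2245 = 0.06539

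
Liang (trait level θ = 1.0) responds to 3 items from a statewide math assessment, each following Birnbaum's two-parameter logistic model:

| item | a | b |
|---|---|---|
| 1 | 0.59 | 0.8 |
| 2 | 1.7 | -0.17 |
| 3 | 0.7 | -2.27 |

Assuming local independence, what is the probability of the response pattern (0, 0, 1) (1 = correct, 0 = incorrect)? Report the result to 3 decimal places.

P(θ) = 1 / (1 + exp(−a(θ − b)))
P_1 = 1/(1+e^{-0.1180}) = 0.5295
P_2 = 1/(1+e^{-1.9890}) = 0.8796
P_3 = 1/(1+e^{-2.2890}) = 0.9080
L = (1−P_1) × (1−P_2) × P_3 = 0.4705 × 0.1204 × 0.9080 = 0.05142

0.051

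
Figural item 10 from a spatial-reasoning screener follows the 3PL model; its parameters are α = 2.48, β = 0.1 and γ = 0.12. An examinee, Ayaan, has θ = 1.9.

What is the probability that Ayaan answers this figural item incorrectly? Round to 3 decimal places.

0.010

P(θ) = γ + (1 − γ) · 1 / (1 + exp(−α(θ − β)))
Exponent: 2.48 × (1.9 − 0.1) = 4.4640
1/(1 + e^{-4.4640}) = 0.9886
P = 0.12 + 0.88 × 0.9886 = 0.9900
P(incorrect) = 1 − 0.9900 = 0.0100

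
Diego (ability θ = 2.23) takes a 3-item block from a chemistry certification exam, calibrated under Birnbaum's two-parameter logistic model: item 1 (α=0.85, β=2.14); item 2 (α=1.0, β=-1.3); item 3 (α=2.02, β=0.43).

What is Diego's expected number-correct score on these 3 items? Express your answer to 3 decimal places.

2.465

P(θ) = 1 / (1 + exp(−α(θ − β)))
P_1 = 1/(1+e^{-0.0765}) = 0.5191
P_2 = 1/(1+e^{-3.5300}) = 0.9715
P_3 = 1/(1+e^{-3.6360}) = 0.9743
E[score] = 0.5191 + 0.9715 + 0.9743 = 2.4650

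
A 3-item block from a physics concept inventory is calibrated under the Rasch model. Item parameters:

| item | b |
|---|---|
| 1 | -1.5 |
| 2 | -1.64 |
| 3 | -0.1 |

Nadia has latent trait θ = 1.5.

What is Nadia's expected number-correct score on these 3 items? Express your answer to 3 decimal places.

2.743

P(θ) = 1 / (1 + exp(−(θ − b)))
P_1 = 1/(1+e^{-3.0000}) = 0.9526
P_2 = 1/(1+e^{-3.1400}) = 0.9585
P_3 = 1/(1+e^{-1.6000}) = 0.8320
E[score] = 0.9526 + 0.9585 + 0.8320 = 2.7431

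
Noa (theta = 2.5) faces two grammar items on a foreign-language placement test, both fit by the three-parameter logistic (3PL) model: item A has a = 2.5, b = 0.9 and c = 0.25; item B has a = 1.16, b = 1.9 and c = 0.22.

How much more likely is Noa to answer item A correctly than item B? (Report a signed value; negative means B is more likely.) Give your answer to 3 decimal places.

P(theta) = c + (1 − c) · 1 / (1 + exp(−a(theta − b)))
P_A = 0.9865
P_B = 0.7405
P_A − P_B = 0.2460

0.246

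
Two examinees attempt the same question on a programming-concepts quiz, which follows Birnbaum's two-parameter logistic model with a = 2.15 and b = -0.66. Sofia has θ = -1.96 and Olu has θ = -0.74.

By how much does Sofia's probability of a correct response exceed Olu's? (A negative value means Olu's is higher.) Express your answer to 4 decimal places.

-0.3995

P(θ) = 1 / (1 + exp(−a(θ − b)))
P(Sofia) = 0.0576  [exponent -2.7950]
P(Olu) = 0.4571  [exponent -0.1720]
Difference = 0.0576 − 0.4571 = -0.3995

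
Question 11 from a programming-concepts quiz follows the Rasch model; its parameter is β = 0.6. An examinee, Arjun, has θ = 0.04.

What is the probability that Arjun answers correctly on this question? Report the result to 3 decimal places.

P(θ) = 1 / (1 + exp(−(θ − β)))
Exponent: (0.04 − 0.6) = -0.5600
1/(1 + e^{0.5600}) = 0.3635
P = 0.3635

0.364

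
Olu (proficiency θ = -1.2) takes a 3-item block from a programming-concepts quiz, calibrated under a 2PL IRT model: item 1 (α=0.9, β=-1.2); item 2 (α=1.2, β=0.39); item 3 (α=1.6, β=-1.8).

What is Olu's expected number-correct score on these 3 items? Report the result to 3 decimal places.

P(θ) = 1 / (1 + exp(−α(θ − β)))
P_1 = 1/(1+e^{0.0000}) = 0.5000
P_2 = 1/(1+e^{1.9080}) = 0.1292
P_3 = 1/(1+e^{-0.9600}) = 0.7231
E[score] = 0.5000 + 0.1292 + 0.7231 = 1.3523

1.352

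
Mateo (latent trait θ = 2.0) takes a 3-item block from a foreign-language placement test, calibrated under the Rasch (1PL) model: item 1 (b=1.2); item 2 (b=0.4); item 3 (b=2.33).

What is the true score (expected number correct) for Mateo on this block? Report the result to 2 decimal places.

P(θ) = 1 / (1 + exp(−(θ − b)))
P_1 = 1/(1+e^{-0.8000}) = 0.6900
P_2 = 1/(1+e^{-1.6000}) = 0.8320
P_3 = 1/(1+e^{0.3300}) = 0.4182
E[score] = 0.6900 + 0.8320 + 0.4182 = 1.9402

1.94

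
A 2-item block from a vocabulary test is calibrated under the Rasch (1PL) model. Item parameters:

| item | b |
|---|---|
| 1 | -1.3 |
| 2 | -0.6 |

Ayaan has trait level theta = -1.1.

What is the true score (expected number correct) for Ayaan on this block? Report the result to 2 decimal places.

0.93

P(theta) = 1 / (1 + exp(−(theta − b)))
P_1 = 1/(1+e^{-0.2000}) = 0.5498
P_2 = 1/(1+e^{0.5000}) = 0.3775
E[score] = 0.5498 + 0.3775 = 0.9274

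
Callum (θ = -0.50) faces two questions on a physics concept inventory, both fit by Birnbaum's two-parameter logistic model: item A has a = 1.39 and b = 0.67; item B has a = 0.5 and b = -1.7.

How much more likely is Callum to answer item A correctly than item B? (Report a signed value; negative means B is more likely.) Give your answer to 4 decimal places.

-0.4813

P(θ) = 1 / (1 + exp(−a(θ − b)))
P_A = 0.1643
P_B = 0.6457
P_A − P_B = -0.4813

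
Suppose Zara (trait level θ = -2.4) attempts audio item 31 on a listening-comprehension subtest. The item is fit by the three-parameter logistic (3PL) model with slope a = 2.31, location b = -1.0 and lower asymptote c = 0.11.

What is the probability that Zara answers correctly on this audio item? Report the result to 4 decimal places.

0.1437

P(θ) = c + (1 − c) · 1 / (1 + exp(−a(θ − b)))
Exponent: 2.31 × (-2.4 − (-1.0)) = -3.2340
1/(1 + e^{3.2340}) = 0.0379
P = 0.11 + 0.89 × 0.0379 = 0.1437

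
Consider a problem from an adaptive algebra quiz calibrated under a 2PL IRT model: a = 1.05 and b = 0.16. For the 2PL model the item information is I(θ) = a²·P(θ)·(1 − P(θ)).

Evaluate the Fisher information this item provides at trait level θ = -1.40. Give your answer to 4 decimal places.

P = 1/(1+e^{1.6380}) = 0.1627
P(1−P) = 0.1627 × 0.8373 = 0.1363
I = a² × P(1−P) = 1.05² × 0.1363 = 0.15022

0.1502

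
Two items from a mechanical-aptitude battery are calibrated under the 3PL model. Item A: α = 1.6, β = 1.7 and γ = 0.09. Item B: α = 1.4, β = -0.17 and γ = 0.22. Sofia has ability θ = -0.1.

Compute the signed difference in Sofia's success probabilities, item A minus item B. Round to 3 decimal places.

P(θ) = γ + (1 − γ) · 1 / (1 + exp(−α(θ − β)))
P_A = 0.1384
P_B = 0.6291
P_A − P_B = -0.4907

-0.491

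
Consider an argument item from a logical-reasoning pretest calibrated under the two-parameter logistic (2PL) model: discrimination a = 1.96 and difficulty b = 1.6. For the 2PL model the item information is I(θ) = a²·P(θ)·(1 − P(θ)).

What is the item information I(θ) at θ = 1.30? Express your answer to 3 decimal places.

P = 1/(1+e^{0.5880}) = 0.3571
P(1−P) = 0.3571 × 0.6429 = 0.2296
I = a² × P(1−P) = 1.96² × 0.2296 = 0.88195

0.882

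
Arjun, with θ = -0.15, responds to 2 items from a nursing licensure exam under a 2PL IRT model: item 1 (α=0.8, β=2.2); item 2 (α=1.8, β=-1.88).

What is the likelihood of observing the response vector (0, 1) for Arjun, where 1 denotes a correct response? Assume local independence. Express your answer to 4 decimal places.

0.8307

P(θ) = 1 / (1 + exp(−α(θ − β)))
P_1 = 1/(1+e^{1.8800}) = 0.1324
P_2 = 1/(1+e^{-3.1140}) = 0.9575
L = (1−P_1) × P_2 = 0.8676 × 0.9575 = 0.83071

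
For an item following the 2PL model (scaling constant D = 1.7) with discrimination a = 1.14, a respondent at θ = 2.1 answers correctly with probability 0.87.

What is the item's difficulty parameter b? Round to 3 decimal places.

1.119

P(θ) = 1 / (1 + exp(−D·a(θ − b)))
logit(0.87) = ln(0.87/0.13) = 1.9010
b = θ − logit/(1.7·a) = 2.1 − 1.9010/1.9380 = 1.1191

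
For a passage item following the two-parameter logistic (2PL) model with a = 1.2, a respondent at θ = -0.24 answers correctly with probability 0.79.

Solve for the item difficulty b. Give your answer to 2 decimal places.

P(θ) = 1 / (1 + exp(−a(θ − b)))
logit(0.79) = ln(0.79/0.21) = 1.3249
b = θ − logit/(a) = -0.24 − 1.3249/1.2000 = -1.3441

-1.34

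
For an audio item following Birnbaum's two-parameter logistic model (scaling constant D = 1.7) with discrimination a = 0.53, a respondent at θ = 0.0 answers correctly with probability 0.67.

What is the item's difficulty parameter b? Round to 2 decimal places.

P(θ) = 1 / (1 + exp(−D·a(θ − b)))
logit(0.67) = ln(0.67/0.33) = 0.7082
b = θ − logit/(1.7·a) = 0.0 − 0.7082/0.9010 = -0.7860

-0.79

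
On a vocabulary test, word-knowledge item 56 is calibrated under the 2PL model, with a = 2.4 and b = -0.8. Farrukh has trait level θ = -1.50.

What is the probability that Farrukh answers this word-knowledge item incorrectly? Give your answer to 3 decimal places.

0.843

P(θ) = 1 / (1 + exp(−a(θ − b)))
Exponent: 2.4 × (-1.50 − (-0.8)) = -1.6800
1/(1 + e^{1.6800}) = 0.1571
P(incorrect) = 1 − 0.1571 = 0.8429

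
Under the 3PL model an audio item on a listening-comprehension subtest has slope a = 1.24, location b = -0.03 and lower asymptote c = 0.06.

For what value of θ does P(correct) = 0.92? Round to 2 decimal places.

1.89

P(θ) = c + (1 − c) · 1 / (1 + exp(−a(θ − b)))
Remove guessing floor: (0.92 − 0.06)/(1 − 0.06) = 0.9149
logit = ln(0.9149/0.0851) = 2.3749
θ = b + logit/(a) = -0.03 + 2.3749/1.2400 = 1.8852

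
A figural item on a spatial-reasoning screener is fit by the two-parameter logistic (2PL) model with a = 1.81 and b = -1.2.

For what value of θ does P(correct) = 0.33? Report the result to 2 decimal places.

P(θ) = 1 / (1 + exp(−a(θ − b)))
logit = ln(0.3300/0.6700) = -0.7082
θ = b + logit/(a) = -1.2 + (-0.7082)/1.8100 = -1.5913

-1.59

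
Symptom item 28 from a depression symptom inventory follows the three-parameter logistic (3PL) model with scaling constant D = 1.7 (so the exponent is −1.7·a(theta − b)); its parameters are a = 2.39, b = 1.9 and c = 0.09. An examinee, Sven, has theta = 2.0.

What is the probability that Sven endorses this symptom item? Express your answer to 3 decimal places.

0.636

P(theta) = c + (1 − c) · 1 / (1 + exp(−D·a(theta − b)))
Exponent: 1.7 × 2.39 × (2.0 − 1.9) = 0.4063
1/(1 + e^{-0.4063}) = 0.6002
P = 0.09 + 0.91 × 0.6002 = 0.6362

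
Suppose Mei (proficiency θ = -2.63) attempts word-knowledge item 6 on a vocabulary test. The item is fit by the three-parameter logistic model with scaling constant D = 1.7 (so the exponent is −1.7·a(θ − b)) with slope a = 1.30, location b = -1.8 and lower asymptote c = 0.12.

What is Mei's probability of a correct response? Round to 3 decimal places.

P(θ) = c + (1 − c) · 1 / (1 + exp(−D·a(θ − b)))
Exponent: 1.7 × 1.30 × (-2.63 − (-1.8)) = -1.8343
1/(1 + e^{1.8343}) = 0.1377
P = 0.12 + 0.88 × 0.1377 = 0.2412

0.241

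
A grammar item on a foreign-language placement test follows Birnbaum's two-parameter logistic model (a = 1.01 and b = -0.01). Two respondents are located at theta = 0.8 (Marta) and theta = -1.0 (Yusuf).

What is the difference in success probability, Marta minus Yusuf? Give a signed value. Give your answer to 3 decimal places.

P(theta) = 1 / (1 + exp(−a(theta − b)))
P(Marta) = 0.6938  [exponent 0.8181]
P(Yusuf) = 0.2690  [exponent -0.9999]
Difference = 0.6938 − 0.2690 = 0.4249

0.425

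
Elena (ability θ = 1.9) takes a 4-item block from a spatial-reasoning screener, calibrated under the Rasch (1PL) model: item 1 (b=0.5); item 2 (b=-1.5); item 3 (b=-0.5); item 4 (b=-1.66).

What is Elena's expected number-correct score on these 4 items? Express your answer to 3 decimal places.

P(θ) = 1 / (1 + exp(−(θ − b)))
P_1 = 1/(1+e^{-1.4000}) = 0.8022
P_2 = 1/(1+e^{-3.4000}) = 0.9677
P_3 = 1/(1+e^{-2.4000}) = 0.9168
P_4 = 1/(1+e^{-3.5600}) = 0.9723
E[score] = 0.8022 + 0.9677 + 0.9168 + 0.9723 = 3.6591

3.659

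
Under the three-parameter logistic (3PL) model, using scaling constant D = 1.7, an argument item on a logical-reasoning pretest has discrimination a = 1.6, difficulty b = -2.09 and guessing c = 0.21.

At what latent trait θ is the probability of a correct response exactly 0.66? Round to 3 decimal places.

-1.987

P(θ) = c + (1 − c) · 1 / (1 + exp(−D·a(θ − b)))
Remove guessing floor: (0.66 − 0.21)/(1 − 0.21) = 0.5696
logit = ln(0.5696/0.4304) = 0.2803
θ = b + logit/(1.7·a) = -2.09 + 0.2803/2.7200 = -1.9869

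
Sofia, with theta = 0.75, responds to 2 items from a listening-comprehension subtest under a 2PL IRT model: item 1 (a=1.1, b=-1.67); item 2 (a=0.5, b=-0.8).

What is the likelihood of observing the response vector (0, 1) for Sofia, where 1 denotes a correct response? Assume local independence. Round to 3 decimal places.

P(theta) = 1 / (1 + exp(−a(theta − b)))
P_1 = 1/(1+e^{-2.6620}) = 0.9347
P_2 = 1/(1+e^{-0.7750}) = 0.6846
L = (1−P_1) × P_2 = 0.0653 × 0.6846 = 0.04467

0.045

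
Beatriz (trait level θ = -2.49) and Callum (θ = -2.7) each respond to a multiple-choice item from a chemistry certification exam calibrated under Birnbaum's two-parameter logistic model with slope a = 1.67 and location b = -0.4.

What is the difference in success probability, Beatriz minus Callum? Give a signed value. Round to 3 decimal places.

P(θ) = 1 / (1 + exp(−a(θ − b)))
P(Beatriz) = 0.0296  [exponent -3.4903]
P(Callum) = 0.0210  [exponent -3.8410]
Difference = 0.0296 − 0.0210 = 0.0086

0.009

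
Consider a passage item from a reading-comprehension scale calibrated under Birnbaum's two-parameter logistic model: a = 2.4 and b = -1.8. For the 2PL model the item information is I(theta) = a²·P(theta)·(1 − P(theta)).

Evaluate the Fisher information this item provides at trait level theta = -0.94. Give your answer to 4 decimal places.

P = 1/(1+e^{-2.0640}) = 0.8874
P(1−P) = 0.8874 × 0.1126 = 0.1000
I = a² × P(1−P) = 2.4² × 0.1000 = 0.57575

0.5757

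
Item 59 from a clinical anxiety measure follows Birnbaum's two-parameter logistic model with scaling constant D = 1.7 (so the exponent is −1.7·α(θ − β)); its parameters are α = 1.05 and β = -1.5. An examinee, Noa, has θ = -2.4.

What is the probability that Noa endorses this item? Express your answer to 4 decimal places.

0.1671

P(θ) = 1 / (1 + exp(−D·α(θ − β)))
Exponent: 1.7 × 1.05 × (-2.4 − (-1.5)) = -1.6065
1/(1 + e^{1.6065}) = 0.1671
P = 0.1671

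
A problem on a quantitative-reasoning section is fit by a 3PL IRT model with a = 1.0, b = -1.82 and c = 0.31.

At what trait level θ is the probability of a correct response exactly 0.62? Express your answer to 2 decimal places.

-2.02

P(θ) = c + (1 − c) · 1 / (1 + exp(−a(θ − b)))
Remove guessing floor: (0.62 − 0.31)/(1 − 0.31) = 0.4493
logit = ln(0.4493/0.5507) = -0.2036
θ = b + logit/(a) = -1.82 + (-0.2036)/1.0000 = -2.0236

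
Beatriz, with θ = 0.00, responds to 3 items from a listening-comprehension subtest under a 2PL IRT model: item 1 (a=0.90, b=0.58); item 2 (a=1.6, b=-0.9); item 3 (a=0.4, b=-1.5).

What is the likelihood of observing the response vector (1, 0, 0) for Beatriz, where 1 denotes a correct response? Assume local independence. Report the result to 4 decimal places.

P(θ) = 1 / (1 + exp(−a(θ − b)))
P_1 = 1/(1+e^{0.5220}) = 0.3724
P_2 = 1/(1+e^{-1.4400}) = 0.8085
P_3 = 1/(1+e^{-0.6000}) = 0.6457
L = P_1 × (1−P_2) × (1−P_3) = 0.3724 × 0.1915 × 0.3543 = 0.02527

0.0253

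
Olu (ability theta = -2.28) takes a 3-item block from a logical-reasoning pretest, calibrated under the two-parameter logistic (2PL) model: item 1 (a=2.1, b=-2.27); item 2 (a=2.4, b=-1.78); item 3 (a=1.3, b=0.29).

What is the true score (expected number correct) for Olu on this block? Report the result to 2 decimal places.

P(theta) = 1 / (1 + exp(−a(theta − b)))
P_1 = 1/(1+e^{0.0210}) = 0.4948
P_2 = 1/(1+e^{1.2000}) = 0.2315
P_3 = 1/(1+e^{3.3410}) = 0.0342
E[score] = 0.4948 + 0.2315 + 0.0342 = 0.7604

0.76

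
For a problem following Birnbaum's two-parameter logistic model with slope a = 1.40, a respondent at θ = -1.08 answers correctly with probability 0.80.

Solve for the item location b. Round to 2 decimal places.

-2.07

P(θ) = 1 / (1 + exp(−a(θ − b)))
logit(0.80) = ln(0.80/0.20) = 1.3863
b = θ − logit/(a) = -1.08 − 1.3863/1.4000 = -2.0702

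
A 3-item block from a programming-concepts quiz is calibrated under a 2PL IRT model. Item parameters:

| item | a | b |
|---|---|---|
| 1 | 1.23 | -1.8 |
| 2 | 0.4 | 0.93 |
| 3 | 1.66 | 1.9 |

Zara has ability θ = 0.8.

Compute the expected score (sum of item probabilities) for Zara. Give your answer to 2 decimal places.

1.59

P(θ) = 1 / (1 + exp(−a(θ − b)))
P_1 = 1/(1+e^{-3.1980}) = 0.9608
P_2 = 1/(1+e^{0.0520}) = 0.4870
P_3 = 1/(1+e^{1.8260}) = 0.1387
E[score] = 0.9608 + 0.4870 + 0.1387 = 1.5865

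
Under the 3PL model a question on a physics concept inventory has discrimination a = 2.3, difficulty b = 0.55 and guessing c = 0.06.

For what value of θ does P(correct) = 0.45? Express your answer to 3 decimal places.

0.401

P(θ) = c + (1 − c) · 1 / (1 + exp(−a(θ − b)))
Remove guessing floor: (0.45 − 0.06)/(1 − 0.06) = 0.4149
logit = ln(0.4149/0.5851) = -0.3438
θ = b + logit/(a) = 0.55 + (-0.3438)/2.3000 = 0.4005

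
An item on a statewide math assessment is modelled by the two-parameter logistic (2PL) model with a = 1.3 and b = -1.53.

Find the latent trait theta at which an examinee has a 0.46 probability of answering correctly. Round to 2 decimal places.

P(theta) = 1 / (1 + exp(−a(theta − b)))
logit = ln(0.4600/0.5400) = -0.1603
theta = b + logit/(a) = -1.53 + (-0.1603)/1.3000 = -1.6533

-1.65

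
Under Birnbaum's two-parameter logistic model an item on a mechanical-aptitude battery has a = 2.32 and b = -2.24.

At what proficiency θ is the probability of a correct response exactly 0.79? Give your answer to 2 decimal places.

-1.67

P(θ) = 1 / (1 + exp(−a(θ − b)))
logit = ln(0.7900/0.2100) = 1.3249
θ = b + logit/(a) = -2.24 + 1.3249/2.3200 = -1.6689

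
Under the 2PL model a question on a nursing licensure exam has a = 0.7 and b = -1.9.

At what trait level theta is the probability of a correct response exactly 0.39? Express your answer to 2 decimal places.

-2.54

P(theta) = 1 / (1 + exp(−a(theta − b)))
logit = ln(0.3900/0.6100) = -0.4473
theta = b + logit/(a) = -1.9 + (-0.4473)/0.7000 = -2.5390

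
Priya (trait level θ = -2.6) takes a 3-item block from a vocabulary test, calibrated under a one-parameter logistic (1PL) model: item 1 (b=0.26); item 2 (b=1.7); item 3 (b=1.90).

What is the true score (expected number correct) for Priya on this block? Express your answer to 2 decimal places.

0.08

P(θ) = 1 / (1 + exp(−(θ − b)))
P_1 = 1/(1+e^{2.8600}) = 0.0542
P_2 = 1/(1+e^{4.3000}) = 0.0134
P_3 = 1/(1+e^{4.5000}) = 0.0110
E[score] = 0.0542 + 0.0134 + 0.0110 = 0.0785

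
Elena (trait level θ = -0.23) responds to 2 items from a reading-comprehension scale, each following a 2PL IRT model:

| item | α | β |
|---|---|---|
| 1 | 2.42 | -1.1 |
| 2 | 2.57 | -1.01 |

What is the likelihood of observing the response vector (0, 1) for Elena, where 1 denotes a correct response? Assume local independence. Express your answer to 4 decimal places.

P(θ) = 1 / (1 + exp(−α(θ − β)))
P_1 = 1/(1+e^{-2.1054}) = 0.8914
P_2 = 1/(1+e^{-2.0046}) = 0.8813
L = (1−P_1) × P_2 = 0.1086 × 0.8813 = 0.09568

0.0957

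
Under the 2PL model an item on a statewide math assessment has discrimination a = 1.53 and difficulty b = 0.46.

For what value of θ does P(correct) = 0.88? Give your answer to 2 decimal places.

1.76

P(θ) = 1 / (1 + exp(−a(θ − b)))
logit = ln(0.8800/0.1200) = 1.9924
θ = b + logit/(a) = 0.46 + 1.9924/1.5300 = 1.7622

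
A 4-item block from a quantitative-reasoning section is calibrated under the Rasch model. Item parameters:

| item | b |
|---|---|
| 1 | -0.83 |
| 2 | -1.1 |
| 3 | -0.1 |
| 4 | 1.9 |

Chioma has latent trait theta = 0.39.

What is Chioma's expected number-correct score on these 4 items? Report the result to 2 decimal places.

P(theta) = 1 / (1 + exp(−(theta − b)))
P_1 = 1/(1+e^{-1.2200}) = 0.7721
P_2 = 1/(1+e^{-1.4900}) = 0.8161
P_3 = 1/(1+e^{-0.4900}) = 0.6201
P_4 = 1/(1+e^{1.5100}) = 0.1809
E[score] = 0.7721 + 0.8161 + 0.6201 + 0.1809 = 2.3892

2.39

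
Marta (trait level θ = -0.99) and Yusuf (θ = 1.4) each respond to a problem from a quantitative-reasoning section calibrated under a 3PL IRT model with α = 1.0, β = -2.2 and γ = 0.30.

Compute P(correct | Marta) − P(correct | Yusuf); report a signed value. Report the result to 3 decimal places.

P(θ) = γ + (1 − γ) · 1 / (1 + exp(−α(θ − β)))
P(Marta) = 0.8392  [exponent 1.2100]
P(Yusuf) = 0.9814  [exponent 3.6000]
Difference = 0.8392 − 0.9814 = -0.1422

-0.142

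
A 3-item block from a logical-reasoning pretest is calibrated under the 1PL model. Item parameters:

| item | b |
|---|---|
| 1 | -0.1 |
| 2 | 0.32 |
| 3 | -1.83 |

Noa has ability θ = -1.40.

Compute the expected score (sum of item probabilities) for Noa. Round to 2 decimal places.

P(θ) = 1 / (1 + exp(−(θ − b)))
P_1 = 1/(1+e^{1.3000}) = 0.2142
P_2 = 1/(1+e^{1.7200}) = 0.1519
P_3 = 1/(1+e^{-0.4300}) = 0.6059
E[score] = 0.2142 + 0.1519 + 0.6059 = 0.9719

0.97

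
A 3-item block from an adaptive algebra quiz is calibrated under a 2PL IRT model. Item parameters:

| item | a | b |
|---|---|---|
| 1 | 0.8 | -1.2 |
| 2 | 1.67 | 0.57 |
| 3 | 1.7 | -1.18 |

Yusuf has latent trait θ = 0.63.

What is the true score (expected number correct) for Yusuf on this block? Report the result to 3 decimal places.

2.293

P(θ) = 1 / (1 + exp(−a(θ − b)))
P_1 = 1/(1+e^{-1.4640}) = 0.8121
P_2 = 1/(1+e^{-0.1002}) = 0.5250
P_3 = 1/(1+e^{-3.0770}) = 0.9559
E[score] = 0.8121 + 0.5250 + 0.9559 = 2.2931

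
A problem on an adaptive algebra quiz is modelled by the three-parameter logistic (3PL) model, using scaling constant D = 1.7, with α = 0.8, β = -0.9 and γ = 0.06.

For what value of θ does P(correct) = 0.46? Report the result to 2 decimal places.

-1.12

P(θ) = γ + (1 − γ) · 1 / (1 + exp(−D·α(θ − β)))
Remove guessing floor: (0.46 − 0.06)/(1 − 0.06) = 0.4255
logit = ln(0.4255/0.5745) = -0.3001
θ = β + logit/(1.7·α) = -0.9 + (-0.3001)/1.3600 = -1.1207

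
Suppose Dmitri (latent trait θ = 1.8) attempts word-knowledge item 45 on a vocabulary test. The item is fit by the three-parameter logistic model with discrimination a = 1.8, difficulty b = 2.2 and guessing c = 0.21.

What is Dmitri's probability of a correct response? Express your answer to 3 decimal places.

P(θ) = c + (1 − c) · 1 / (1 + exp(−a(θ − b)))
Exponent: 1.8 × (1.8 − 2.2) = -0.7200
1/(1 + e^{0.7200}) = 0.3274
P = 0.21 + 0.79 × 0.3274 = 0.4686

0.469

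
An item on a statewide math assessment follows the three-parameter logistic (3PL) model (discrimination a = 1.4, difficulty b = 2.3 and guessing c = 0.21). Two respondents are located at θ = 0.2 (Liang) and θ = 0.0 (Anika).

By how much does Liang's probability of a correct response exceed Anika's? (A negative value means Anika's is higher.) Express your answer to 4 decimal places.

0.0093

P(θ) = c + (1 − c) · 1 / (1 + exp(−a(θ − b)))
P(Liang) = 0.2497  [exponent -2.9400]
P(Anika) = 0.2404  [exponent -3.2200]
Difference = 0.2497 − 0.2404 = 0.0093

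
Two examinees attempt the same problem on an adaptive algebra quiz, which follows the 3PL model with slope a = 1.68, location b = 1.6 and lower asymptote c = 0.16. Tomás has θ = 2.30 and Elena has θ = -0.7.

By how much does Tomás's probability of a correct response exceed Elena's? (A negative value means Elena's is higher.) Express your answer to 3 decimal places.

P(θ) = c + (1 − c) · 1 / (1 + exp(−a(θ − b)))
P(Tomás) = 0.8020  [exponent 1.1760]
P(Elena) = 0.1773  [exponent -3.8640]
Difference = 0.8020 − 0.1773 = 0.6247

0.625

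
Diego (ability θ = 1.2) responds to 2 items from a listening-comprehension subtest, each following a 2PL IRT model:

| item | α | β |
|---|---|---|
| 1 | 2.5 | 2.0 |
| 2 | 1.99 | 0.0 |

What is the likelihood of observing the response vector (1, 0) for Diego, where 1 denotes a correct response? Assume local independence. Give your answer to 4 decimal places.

0.0100

P(θ) = 1 / (1 + exp(−α(θ − β)))
P_1 = 1/(1+e^{2.0000}) = 0.1192
P_2 = 1/(1+e^{-2.3880}) = 0.9159
L = P_1 × (1−P_2) = 0.1192 × 0.0841 = 0.01002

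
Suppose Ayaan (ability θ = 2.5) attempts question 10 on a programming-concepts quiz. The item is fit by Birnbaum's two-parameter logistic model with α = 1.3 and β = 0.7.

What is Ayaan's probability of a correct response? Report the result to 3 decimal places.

P(θ) = 1 / (1 + exp(−α(θ − β)))
Exponent: 1.3 × (2.5 − 0.7) = 2.3400
1/(1 + e^{-2.3400}) = 0.9121

0.912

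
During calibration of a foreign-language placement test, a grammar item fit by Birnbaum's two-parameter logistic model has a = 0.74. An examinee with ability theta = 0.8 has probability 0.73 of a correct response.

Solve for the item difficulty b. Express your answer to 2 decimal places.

-0.54

P(theta) = 1 / (1 + exp(−a(theta − b)))
logit(0.73) = ln(0.73/0.27) = 0.9946
b = theta − logit/(a) = 0.8 − 0.9946/0.7400 = -0.5441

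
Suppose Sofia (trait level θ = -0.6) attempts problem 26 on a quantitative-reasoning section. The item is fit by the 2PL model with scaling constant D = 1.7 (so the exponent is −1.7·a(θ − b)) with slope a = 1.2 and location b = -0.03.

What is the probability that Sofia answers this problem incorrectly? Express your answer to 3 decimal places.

P(θ) = 1 / (1 + exp(−D·a(θ − b)))
Exponent: 1.7 × 1.2 × (-0.6 − (-0.03)) = -1.1628
1/(1 + e^{1.1628}) = 0.2382
P = 0.2382
P(incorrect) = 1 − 0.2382 = 0.7618

0.762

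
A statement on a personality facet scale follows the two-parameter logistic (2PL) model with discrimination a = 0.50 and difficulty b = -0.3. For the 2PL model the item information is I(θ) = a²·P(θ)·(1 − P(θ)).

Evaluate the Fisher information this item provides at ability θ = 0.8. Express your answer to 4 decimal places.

0.0580

P = 1/(1+e^{-0.5500}) = 0.6341
P(1−P) = 0.6341 × 0.3659 = 0.2320
I = a² × P(1−P) = 0.50² × 0.2320 = 0.05800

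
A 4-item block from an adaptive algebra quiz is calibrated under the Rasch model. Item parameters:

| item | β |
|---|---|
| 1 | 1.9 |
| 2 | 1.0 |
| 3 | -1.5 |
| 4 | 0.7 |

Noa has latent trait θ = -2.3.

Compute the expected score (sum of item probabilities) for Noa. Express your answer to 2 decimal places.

P(θ) = 1 / (1 + exp(−(θ − β)))
P_1 = 1/(1+e^{4.2000}) = 0.0148
P_2 = 1/(1+e^{3.3000}) = 0.0356
P_3 = 1/(1+e^{0.8000}) = 0.3100
P_4 = 1/(1+e^{3.0000}) = 0.0474
E[score] = 0.0148 + 0.0356 + 0.3100 + 0.0474 = 0.4078

0.41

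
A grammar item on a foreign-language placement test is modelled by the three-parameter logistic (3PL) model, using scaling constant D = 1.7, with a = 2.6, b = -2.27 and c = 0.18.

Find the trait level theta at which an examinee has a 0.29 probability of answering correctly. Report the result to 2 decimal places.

P(theta) = c + (1 − c) · 1 / (1 + exp(−D·a(theta − b)))
Remove guessing floor: (0.29 − 0.18)/(1 − 0.18) = 0.1341
logit = ln(0.1341/0.8659) = -1.8648
theta = b + logit/(1.7·a) = -2.27 + (-1.8648)/4.4200 = -2.6919

-2.69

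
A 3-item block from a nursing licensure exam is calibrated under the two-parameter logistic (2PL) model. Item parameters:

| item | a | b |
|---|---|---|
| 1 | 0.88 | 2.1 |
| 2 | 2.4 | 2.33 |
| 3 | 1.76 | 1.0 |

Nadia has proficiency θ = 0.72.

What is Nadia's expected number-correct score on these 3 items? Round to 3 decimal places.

P(θ) = 1 / (1 + exp(−a(θ − b)))
P_1 = 1/(1+e^{1.2144}) = 0.2289
P_2 = 1/(1+e^{3.8640}) = 0.0206
P_3 = 1/(1+e^{0.4928}) = 0.3792
E[score] = 0.2289 + 0.0206 + 0.3792 = 0.6287

0.629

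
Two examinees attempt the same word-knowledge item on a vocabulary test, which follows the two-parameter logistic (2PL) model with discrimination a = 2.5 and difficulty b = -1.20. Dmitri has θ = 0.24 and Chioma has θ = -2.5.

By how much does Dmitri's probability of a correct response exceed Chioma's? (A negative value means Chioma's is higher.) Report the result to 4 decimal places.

0.9361

P(θ) = 1 / (1 + exp(−a(θ − b)))
P(Dmitri) = 0.9734  [exponent 3.6000]
P(Chioma) = 0.0373  [exponent -3.2500]
Difference = 0.9734 − 0.0373 = 0.9361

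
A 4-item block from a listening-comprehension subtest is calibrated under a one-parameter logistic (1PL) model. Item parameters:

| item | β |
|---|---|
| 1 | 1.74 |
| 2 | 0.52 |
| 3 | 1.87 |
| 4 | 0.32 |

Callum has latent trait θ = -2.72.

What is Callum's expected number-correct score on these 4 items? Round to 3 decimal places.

P(θ) = 1 / (1 + exp(−(θ − β)))
P_1 = 1/(1+e^{4.4600}) = 0.0114
P_2 = 1/(1+e^{3.2400}) = 0.0377
P_3 = 1/(1+e^{4.5900}) = 0.0101
P_4 = 1/(1+e^{3.0400}) = 0.0457
E[score] = 0.0114 + 0.0377 + 0.0101 + 0.0457 = 0.1048

0.105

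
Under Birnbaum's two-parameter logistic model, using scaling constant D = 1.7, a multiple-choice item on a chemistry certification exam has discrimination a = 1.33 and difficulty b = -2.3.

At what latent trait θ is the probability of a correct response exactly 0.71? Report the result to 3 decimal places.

P(θ) = 1 / (1 + exp(−D·a(θ − b)))
logit = ln(0.7100/0.2900) = 0.8954
θ = b + logit/(1.7·a) = -2.3 + 0.8954/2.2610 = -1.9040

-1.904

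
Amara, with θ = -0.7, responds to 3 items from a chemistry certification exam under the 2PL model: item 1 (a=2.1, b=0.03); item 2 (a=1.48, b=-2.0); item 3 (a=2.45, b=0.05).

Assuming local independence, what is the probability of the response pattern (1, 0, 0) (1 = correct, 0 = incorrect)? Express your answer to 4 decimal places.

P(θ) = 1 / (1 + exp(−a(θ − b)))
P_1 = 1/(1+e^{1.5330}) = 0.1776
P_2 = 1/(1+e^{-1.9240}) = 0.8726
P_3 = 1/(1+e^{1.8375}) = 0.1373
L = P_1 × (1−P_2) × (1−P_3) = 0.1776 × 0.1274 × 0.8627 = 0.01952

0.0195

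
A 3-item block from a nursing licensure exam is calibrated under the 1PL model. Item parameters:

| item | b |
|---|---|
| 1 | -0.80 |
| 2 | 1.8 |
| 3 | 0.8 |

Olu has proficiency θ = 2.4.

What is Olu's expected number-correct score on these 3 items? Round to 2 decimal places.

2.44

P(θ) = 1 / (1 + exp(−(θ − b)))
P_1 = 1/(1+e^{-3.2000}) = 0.9608
P_2 = 1/(1+e^{-0.6000}) = 0.6457
P_3 = 1/(1+e^{-1.6000}) = 0.8320
E[score] = 0.9608 + 0.6457 + 0.8320 = 2.4385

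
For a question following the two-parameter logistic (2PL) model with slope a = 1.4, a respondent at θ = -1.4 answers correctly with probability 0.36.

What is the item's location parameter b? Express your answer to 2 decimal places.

-0.99

P(θ) = 1 / (1 + exp(−a(θ − b)))
logit(0.36) = ln(0.36/0.64) = -0.5754
b = θ − logit/(a) = -1.4 − (-0.5754)/1.4000 = -0.9890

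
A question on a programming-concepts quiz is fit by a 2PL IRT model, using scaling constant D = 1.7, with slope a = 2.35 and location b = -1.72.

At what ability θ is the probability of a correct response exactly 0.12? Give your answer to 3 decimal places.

P(θ) = 1 / (1 + exp(−D·a(θ − b)))
logit = ln(0.1200/0.8800) = -1.9924
θ = b + logit/(1.7·a) = -1.72 + (-1.9924)/3.9950 = -2.2187

-2.219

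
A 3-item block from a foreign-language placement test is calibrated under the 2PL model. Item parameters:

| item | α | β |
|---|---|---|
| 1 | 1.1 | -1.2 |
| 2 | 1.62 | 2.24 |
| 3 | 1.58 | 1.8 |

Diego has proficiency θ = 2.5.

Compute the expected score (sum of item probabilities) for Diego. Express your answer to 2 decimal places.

P(θ) = 1 / (1 + exp(−α(θ − β)))
P_1 = 1/(1+e^{-4.0700}) = 0.9832
P_2 = 1/(1+e^{-0.4212}) = 0.6038
P_3 = 1/(1+e^{-1.1060}) = 0.7514
E[score] = 0.9832 + 0.6038 + 0.7514 = 2.3384

2.34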